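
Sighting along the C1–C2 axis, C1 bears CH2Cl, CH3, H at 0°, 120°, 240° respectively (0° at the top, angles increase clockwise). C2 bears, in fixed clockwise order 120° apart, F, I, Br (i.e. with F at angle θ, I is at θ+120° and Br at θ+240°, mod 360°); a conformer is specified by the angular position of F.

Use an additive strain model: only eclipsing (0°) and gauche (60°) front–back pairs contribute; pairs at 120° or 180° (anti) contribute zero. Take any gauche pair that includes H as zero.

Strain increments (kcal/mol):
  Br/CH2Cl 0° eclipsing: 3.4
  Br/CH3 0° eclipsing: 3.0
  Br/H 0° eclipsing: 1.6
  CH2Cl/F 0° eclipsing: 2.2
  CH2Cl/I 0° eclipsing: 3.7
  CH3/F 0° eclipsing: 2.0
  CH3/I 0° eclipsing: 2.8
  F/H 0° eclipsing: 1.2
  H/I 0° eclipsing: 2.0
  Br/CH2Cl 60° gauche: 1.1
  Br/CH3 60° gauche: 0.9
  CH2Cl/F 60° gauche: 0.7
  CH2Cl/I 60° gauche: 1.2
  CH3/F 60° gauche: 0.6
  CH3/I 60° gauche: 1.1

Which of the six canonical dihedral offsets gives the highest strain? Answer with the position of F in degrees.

240°

F at 0° (eclipsed): CH2Cl–F eclipsed, CH3–I eclipsed, H–Br eclipsed; 2.2 + 2.8 + 1.6 = 6.6 kcal/mol.
F at 60° (staggered): CH2Cl–F gauche, CH2Cl–Br gauche, CH3–F gauche, CH3–I gauche; 0.7 + 1.1 + 0.6 + 1.1 = 3.5 kcal/mol.
F at 120° (eclipsed): CH2Cl–Br eclipsed, CH3–F eclipsed, H–I eclipsed; 3.4 + 2.0 + 2.0 = 7.4 kcal/mol.
F at 180° (staggered): CH2Cl–I gauche, CH2Cl–Br gauche, CH3–F gauche, CH3–Br gauche; 1.2 + 1.1 + 0.6 + 0.9 = 3.8 kcal/mol.
F at 240° (eclipsed): CH2Cl–I eclipsed, CH3–Br eclipsed, H–F eclipsed; 3.7 + 3.0 + 1.2 = 7.9 kcal/mol.
F at 300° (staggered): CH2Cl–F gauche, CH2Cl–I gauche, CH3–I gauche, CH3–Br gauche; 0.7 + 1.2 + 1.1 + 0.9 = 3.9 kcal/mol.
The maximum (7.9 kcal/mol) occurs with F at 240°.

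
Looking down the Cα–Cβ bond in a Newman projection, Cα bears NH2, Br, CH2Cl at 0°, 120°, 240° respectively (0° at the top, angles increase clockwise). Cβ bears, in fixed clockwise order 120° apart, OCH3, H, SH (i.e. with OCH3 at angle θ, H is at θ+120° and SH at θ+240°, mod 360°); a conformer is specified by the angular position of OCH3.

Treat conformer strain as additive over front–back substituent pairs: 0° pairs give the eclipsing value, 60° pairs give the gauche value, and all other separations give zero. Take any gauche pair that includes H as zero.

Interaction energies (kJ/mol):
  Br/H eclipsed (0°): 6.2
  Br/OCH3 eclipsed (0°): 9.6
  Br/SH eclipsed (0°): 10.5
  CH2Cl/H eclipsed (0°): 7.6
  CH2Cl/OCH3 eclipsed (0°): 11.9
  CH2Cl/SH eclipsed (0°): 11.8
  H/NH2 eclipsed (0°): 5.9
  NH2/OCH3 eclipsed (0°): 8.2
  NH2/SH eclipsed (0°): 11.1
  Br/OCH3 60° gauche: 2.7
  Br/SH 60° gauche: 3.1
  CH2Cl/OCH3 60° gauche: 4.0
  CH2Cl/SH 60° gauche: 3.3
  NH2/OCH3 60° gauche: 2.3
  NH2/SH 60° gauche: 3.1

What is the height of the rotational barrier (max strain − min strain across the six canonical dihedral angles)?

OCH3 at 0° is eclipsed. NH2 at 0° is eclipsed with OCH3 at 0° (8.2); Br at 120° is eclipsed with H at 120° (6.2); CH2Cl at 240° is eclipsed with SH at 240° (11.8). Total 26.2 kJ/mol.
OCH3 at 60° is staggered. NH2 at 0° is gauche with OCH3 at 60° (2.3); NH2 at 0° is gauche with SH at 300° (3.1); Br at 120° is gauche with OCH3 at 60° (2.7); CH2Cl at 240° is gauche with SH at 300° (3.3). Total 11.4 kJ/mol.
OCH3 at 120° is eclipsed. NH2 at 0° is eclipsed with SH at 0° (11.1); Br at 120° is eclipsed with OCH3 at 120° (9.6); CH2Cl at 240° is eclipsed with H at 240° (7.6). Total 28.3 kJ/mol.
OCH3 at 180° is staggered. NH2 at 0° is gauche with SH at 60° (3.1); Br at 120° is gauche with OCH3 at 180° (2.7); Br at 120° is gauche with SH at 60° (3.1); CH2Cl at 240° is gauche with OCH3 at 180° (4.0). Total 12.9 kJ/mol.
OCH3 at 240° is eclipsed. NH2 at 0° is eclipsed with H at 0° (5.9); Br at 120° is eclipsed with SH at 120° (10.5); CH2Cl at 240° is eclipsed with OCH3 at 240° (11.9). Total 28.3 kJ/mol.
OCH3 at 300° is staggered. NH2 at 0° is gauche with OCH3 at 300° (2.3); Br at 120° is gauche with SH at 180° (3.1); CH2Cl at 240° is gauche with OCH3 at 300° (4.0); CH2Cl at 240° is gauche with SH at 180° (3.3). Total 12.7 kJ/mol.
Max at 120° (28.3 kJ/mol), min at 60° (11.4 kJ/mol); barrier = 16.9 kJ/mol.

16.9 kJ/mol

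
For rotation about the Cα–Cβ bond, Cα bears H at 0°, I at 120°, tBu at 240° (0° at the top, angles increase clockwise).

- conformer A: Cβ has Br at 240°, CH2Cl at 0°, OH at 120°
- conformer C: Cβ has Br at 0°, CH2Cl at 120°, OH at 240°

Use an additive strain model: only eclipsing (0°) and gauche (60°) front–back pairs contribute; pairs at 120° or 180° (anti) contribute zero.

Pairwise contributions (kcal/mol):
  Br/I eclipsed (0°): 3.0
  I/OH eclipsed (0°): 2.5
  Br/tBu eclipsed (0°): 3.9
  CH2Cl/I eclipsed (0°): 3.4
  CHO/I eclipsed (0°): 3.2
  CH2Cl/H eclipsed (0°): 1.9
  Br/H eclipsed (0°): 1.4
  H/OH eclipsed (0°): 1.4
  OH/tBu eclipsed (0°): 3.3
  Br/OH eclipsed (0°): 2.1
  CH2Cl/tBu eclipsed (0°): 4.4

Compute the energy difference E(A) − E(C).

A (eclipsed): H(0°)/CH2Cl(0°) eclipsed 1.9; I(120°)/OH(120°) eclipsed 2.5; tBu(240°)/Br(240°) eclipsed 3.9 → 8.3 kcal/mol.
C (eclipsed): H(0°)/Br(0°) eclipsed 1.4; I(120°)/CH2Cl(120°) eclipsed 3.4; tBu(240°)/OH(240°) eclipsed 3.3 → 8.1 kcal/mol.
E(A) − E(C) = 8.3 − 8.1 = +0.2 kcal/mol.

+0.2 kcal/mol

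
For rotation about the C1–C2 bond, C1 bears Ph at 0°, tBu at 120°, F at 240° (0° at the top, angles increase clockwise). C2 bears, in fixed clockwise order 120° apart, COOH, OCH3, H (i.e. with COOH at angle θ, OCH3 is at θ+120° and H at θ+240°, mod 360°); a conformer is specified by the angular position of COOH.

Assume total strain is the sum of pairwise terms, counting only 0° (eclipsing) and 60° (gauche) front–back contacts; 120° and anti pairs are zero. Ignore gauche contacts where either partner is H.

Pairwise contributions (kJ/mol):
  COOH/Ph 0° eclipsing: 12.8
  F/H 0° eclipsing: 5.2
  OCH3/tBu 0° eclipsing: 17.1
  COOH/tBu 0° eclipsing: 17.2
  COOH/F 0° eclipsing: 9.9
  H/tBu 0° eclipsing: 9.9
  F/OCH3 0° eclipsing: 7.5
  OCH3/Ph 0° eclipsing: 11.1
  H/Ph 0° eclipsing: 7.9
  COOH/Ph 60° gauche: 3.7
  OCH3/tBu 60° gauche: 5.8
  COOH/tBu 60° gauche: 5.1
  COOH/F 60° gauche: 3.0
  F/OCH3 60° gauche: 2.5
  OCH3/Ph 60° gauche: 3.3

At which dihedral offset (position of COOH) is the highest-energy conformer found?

0°

COOH at 0° (eclipsed): Ph–COOH eclipsed, tBu–OCH3 eclipsed, F–H eclipsed; 12.8 + 17.1 + 5.2 = 35.1 kJ/mol.
COOH at 60° (staggered): Ph–COOH gauche, tBu–COOH gauche, tBu–OCH3 gauche, F–OCH3 gauche; 3.7 + 5.1 + 5.8 + 2.5 = 17.1 kJ/mol.
COOH at 120° (eclipsed): Ph–H eclipsed, tBu–COOH eclipsed, F–OCH3 eclipsed; 7.9 + 17.2 + 7.5 = 32.6 kJ/mol.
COOH at 180° (staggered): Ph–OCH3 gauche, tBu–COOH gauche, F–COOH gauche, F–OCH3 gauche; 3.3 + 5.1 + 3.0 + 2.5 = 13.9 kJ/mol.
COOH at 240° (eclipsed): Ph–OCH3 eclipsed, tBu–H eclipsed, F–COOH eclipsed; 11.1 + 9.9 + 9.9 = 30.9 kJ/mol.
COOH at 300° (staggered): Ph–COOH gauche, Ph–OCH3 gauche, tBu–OCH3 gauche, F–COOH gauche; 3.7 + 3.3 + 5.8 + 3.0 = 15.8 kJ/mol.
The maximum (35.1 kJ/mol) occurs with COOH at 0°.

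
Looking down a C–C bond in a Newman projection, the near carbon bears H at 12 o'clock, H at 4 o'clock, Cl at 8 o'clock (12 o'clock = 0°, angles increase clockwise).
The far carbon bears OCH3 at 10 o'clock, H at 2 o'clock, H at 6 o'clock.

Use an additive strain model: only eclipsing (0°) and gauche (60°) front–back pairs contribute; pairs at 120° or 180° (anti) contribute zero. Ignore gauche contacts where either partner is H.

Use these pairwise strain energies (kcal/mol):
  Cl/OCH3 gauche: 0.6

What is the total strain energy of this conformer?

0.6 kcal/mol

This conformer (staggered): Cl(240°)/OCH3(300°) gauche 0.6 → 0.6 kcal/mol.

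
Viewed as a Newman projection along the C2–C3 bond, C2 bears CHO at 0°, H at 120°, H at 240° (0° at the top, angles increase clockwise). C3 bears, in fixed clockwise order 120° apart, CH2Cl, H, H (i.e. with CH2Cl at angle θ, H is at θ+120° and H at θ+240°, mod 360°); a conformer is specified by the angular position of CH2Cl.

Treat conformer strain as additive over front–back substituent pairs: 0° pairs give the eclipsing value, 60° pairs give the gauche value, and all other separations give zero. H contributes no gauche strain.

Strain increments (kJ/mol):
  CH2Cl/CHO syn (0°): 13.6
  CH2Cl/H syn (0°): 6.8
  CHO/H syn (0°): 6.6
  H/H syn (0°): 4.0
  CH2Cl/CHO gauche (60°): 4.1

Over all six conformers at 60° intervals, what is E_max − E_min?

21.6 kJ/mol

CH2Cl at 0° (eclipsed): CHO–CH2Cl eclipsed, H–H eclipsed, H–H eclipsed; 13.6 + 4.0 + 4.0 = 21.6 kJ/mol.
CH2Cl at 60° (staggered): CHO–CH2Cl gauche; 4.1 = 4.1 kJ/mol.
CH2Cl at 120° (eclipsed): CHO–H eclipsed, H–CH2Cl eclipsed, H–H eclipsed; 6.6 + 6.8 + 4.0 = 17.4 kJ/mol.
CH2Cl at 180° (staggered): no non-H gauche contacts → 0.0 kJ/mol.
CH2Cl at 240° (eclipsed): CHO–H eclipsed, H–H eclipsed, H–CH2Cl eclipsed; 6.6 + 4.0 + 6.8 = 17.4 kJ/mol.
CH2Cl at 300° (staggered): CHO–CH2Cl gauche; 4.1 = 4.1 kJ/mol.
Max at 0° (21.6 kJ/mol), min at 180° (0.0 kJ/mol); barrier = 21.6 kJ/mol.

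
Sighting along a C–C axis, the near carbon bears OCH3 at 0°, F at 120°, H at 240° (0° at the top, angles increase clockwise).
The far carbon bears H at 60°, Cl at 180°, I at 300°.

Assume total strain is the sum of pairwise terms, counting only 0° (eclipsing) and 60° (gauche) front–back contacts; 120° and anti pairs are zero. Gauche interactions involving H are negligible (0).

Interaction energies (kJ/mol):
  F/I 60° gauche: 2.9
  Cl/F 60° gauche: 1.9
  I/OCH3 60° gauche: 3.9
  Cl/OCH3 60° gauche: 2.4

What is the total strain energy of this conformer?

This conformer (staggered): OCH3(0°)/I(300°) gauche 3.9; F(120°)/Cl(180°) gauche 1.9 → 5.8 kJ/mol.

5.8 kJ/mol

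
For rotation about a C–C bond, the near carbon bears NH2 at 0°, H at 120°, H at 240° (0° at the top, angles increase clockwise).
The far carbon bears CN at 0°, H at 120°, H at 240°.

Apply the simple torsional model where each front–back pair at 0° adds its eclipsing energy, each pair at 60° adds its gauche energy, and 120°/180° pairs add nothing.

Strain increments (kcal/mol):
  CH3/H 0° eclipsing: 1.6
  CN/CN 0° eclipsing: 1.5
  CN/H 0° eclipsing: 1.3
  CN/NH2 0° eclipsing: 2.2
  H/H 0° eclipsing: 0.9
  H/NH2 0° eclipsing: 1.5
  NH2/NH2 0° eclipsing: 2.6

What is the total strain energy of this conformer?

This conformer (eclipsed): NH2–CN eclipsed, H–H eclipsed, H–H eclipsed; 2.2 + 0.9 + 0.9 = 4.0 kcal/mol.

4.0 kcal/mol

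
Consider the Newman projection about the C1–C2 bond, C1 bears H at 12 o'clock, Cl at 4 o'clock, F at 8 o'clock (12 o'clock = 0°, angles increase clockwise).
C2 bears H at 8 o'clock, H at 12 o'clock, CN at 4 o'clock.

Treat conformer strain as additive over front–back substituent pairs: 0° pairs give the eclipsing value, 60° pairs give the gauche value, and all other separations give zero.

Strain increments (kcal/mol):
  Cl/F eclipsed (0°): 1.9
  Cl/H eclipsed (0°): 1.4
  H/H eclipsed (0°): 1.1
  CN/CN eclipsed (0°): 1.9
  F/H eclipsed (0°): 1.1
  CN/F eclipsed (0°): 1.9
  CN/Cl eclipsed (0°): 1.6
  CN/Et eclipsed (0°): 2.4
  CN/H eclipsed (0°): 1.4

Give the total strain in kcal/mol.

3.8 kcal/mol

This conformer (eclipsed): H(0°)/H(0°) eclipsed 1.1; Cl(120°)/CN(120°) eclipsed 1.6; F(240°)/H(240°) eclipsed 1.1 → 3.8 kcal/mol.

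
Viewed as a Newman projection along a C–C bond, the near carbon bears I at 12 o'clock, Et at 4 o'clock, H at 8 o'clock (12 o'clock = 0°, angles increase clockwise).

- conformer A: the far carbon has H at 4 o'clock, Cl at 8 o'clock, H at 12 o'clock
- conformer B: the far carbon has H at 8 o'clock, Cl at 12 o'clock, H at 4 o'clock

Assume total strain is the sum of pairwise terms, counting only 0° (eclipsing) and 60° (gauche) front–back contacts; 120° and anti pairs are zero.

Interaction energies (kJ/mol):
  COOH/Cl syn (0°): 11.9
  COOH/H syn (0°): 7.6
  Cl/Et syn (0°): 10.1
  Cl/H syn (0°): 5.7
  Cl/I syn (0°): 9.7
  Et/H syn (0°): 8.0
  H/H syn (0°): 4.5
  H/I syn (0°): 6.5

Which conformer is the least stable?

B

A (eclipsed): I(0°)/H(0°) eclipsed 6.5; Et(120°)/H(120°) eclipsed 8.0; H(240°)/Cl(240°) eclipsed 5.7 → 20.2 kJ/mol.
B (eclipsed): I(0°)/Cl(0°) eclipsed 9.7; Et(120°)/H(120°) eclipsed 8.0; H(240°)/H(240°) eclipsed 4.5 → 22.2 kJ/mol.
B has the highest total (22.2 kJ/mol).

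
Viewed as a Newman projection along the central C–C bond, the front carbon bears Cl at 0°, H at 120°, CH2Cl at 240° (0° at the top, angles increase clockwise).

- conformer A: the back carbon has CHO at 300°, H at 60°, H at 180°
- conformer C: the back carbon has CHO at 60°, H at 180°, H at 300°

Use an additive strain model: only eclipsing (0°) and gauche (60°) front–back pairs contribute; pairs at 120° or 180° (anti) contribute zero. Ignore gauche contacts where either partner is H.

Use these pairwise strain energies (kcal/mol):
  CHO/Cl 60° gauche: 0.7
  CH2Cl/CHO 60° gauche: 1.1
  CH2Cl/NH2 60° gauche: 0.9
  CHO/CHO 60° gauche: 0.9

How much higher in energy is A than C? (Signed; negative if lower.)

+1.1 kcal/mol

A (staggered): Cl(0°)/CHO(300°) gauche 0.7; CH2Cl(240°)/CHO(300°) gauche 1.1 → 1.8 kcal/mol.
C (staggered): Cl(0°)/CHO(60°) gauche 0.7 → 0.7 kcal/mol.
E(A) − E(C) = 1.8 − 0.7 = +1.1 kcal/mol.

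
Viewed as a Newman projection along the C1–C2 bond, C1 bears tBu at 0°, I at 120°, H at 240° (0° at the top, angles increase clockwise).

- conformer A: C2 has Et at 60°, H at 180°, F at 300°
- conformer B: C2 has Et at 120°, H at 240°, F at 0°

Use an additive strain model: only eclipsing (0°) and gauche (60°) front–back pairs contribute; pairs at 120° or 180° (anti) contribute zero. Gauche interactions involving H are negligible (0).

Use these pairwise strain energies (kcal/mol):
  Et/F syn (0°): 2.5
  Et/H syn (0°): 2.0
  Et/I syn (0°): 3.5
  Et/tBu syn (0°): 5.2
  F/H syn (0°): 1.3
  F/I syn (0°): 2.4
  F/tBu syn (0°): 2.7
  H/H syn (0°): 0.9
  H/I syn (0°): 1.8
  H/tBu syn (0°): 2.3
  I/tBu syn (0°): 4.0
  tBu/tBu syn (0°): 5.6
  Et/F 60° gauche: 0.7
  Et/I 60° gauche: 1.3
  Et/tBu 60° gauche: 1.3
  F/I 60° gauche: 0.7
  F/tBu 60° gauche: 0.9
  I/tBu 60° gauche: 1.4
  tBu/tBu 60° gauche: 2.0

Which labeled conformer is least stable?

A (staggered): tBu(0°)/Et(60°) gauche 1.3; tBu(0°)/F(300°) gauche 0.9; I(120°)/Et(60°) gauche 1.3 → 3.5 kcal/mol.
B (eclipsed): tBu(0°)/F(0°) eclipsed 2.7; I(120°)/Et(120°) eclipsed 3.5; H(240°)/H(240°) eclipsed 0.9 → 7.1 kcal/mol.
B has the highest total (7.1 kcal/mol).

B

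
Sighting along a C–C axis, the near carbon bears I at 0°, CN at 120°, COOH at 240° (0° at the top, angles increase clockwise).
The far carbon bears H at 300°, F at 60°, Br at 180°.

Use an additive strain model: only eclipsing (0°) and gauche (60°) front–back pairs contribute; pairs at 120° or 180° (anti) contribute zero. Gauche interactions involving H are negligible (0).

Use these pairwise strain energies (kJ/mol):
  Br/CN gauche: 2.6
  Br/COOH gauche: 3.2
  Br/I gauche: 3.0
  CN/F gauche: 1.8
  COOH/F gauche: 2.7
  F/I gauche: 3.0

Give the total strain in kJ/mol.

10.6 kJ/mol

This conformer (staggered): I(0°)/F(60°) gauche 3.0; CN(120°)/F(60°) gauche 1.8; CN(120°)/Br(180°) gauche 2.6; COOH(240°)/Br(180°) gauche 3.2 → 10.6 kJ/mol.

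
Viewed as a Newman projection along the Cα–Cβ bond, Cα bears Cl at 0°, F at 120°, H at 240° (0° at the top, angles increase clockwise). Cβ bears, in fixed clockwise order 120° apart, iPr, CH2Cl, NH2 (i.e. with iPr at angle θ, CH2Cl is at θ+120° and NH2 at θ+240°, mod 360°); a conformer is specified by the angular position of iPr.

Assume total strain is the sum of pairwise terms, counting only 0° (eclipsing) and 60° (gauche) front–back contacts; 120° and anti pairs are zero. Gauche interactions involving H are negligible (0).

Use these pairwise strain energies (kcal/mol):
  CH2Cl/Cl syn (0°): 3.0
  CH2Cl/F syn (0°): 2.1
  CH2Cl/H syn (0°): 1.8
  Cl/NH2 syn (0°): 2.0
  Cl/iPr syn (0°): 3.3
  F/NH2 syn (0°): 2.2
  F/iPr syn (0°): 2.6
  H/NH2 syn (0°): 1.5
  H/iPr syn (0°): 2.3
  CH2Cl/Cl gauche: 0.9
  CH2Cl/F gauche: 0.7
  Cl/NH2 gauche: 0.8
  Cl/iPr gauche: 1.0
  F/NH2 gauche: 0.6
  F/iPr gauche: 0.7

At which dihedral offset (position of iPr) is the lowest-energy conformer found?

iPr at 0° is eclipsed. Cl at 0° is eclipsed with iPr at 0° (3.3); F at 120° is eclipsed with CH2Cl at 120° (2.1); H at 240° is eclipsed with NH2 at 240° (1.5). Total 6.9 kcal/mol.
iPr at 60° is staggered. Cl at 0° is gauche with iPr at 60° (1.0); Cl at 0° is gauche with NH2 at 300° (0.8); F at 120° is gauche with iPr at 60° (0.7); F at 120° is gauche with CH2Cl at 180° (0.7). Total 3.2 kcal/mol.
iPr at 120° is eclipsed. Cl at 0° is eclipsed with NH2 at 0° (2.0); F at 120° is eclipsed with iPr at 120° (2.6); H at 240° is eclipsed with CH2Cl at 240° (1.8). Total 6.4 kcal/mol.
iPr at 180° is staggered. Cl at 0° is gauche with CH2Cl at 300° (0.9); Cl at 0° is gauche with NH2 at 60° (0.8); F at 120° is gauche with iPr at 180° (0.7); F at 120° is gauche with NH2 at 60° (0.6). Total 3.0 kcal/mol.
iPr at 240° is eclipsed. Cl at 0° is eclipsed with CH2Cl at 0° (3.0); F at 120° is eclipsed with NH2 at 120° (2.2); H at 240° is eclipsed with iPr at 240° (2.3). Total 7.5 kcal/mol.
iPr at 300° is staggered. Cl at 0° is gauche with iPr at 300° (1.0); Cl at 0° is gauche with CH2Cl at 60° (0.9); F at 120° is gauche with CH2Cl at 60° (0.7); F at 120° is gauche with NH2 at 180° (0.6). Total 3.2 kcal/mol.
The minimum (3.0 kcal/mol) occurs with iPr at 180°.

180°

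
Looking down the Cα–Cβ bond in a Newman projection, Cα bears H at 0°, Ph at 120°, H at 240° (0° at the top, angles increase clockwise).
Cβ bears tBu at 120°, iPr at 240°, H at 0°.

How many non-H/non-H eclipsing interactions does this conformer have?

Non-H eclipsing pairs: Ph(120°)/tBu(120°) — 1 interaction.

1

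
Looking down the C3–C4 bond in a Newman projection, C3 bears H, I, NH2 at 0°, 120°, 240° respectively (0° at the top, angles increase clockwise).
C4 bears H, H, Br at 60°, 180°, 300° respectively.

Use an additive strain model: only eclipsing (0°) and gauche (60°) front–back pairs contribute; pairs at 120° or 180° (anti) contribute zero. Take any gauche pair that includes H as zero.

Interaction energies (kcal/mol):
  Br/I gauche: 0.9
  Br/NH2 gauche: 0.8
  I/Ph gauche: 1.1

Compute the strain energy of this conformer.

This conformer (staggered): NH2–Br gauche; 0.8 = 0.8 kcal/mol.

0.8 kcal/mol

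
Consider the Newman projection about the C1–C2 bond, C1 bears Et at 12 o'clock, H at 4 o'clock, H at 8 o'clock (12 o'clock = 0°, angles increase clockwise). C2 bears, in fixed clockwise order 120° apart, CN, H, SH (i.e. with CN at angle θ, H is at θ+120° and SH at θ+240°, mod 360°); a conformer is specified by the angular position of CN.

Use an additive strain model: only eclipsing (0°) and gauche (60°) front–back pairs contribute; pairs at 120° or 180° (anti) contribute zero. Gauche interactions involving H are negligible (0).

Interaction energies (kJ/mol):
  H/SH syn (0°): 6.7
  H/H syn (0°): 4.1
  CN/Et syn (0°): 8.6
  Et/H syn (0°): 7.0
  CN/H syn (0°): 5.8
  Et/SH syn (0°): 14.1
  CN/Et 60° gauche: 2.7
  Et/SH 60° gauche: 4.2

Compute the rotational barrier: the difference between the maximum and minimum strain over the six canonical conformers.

CN at 0° is eclipsed. Et at 0° is eclipsed with CN at 0° (8.6); H at 120° is eclipsed with H at 120° (4.1); H at 240° is eclipsed with SH at 240° (6.7). Total 19.4 kJ/mol.
CN at 60° is staggered. Et at 0° is gauche with CN at 60° (2.7); Et at 0° is gauche with SH at 300° (4.2). Total 6.9 kJ/mol.
CN at 120° is eclipsed. Et at 0° is eclipsed with SH at 0° (14.1); H at 120° is eclipsed with CN at 120° (5.8); H at 240° is eclipsed with H at 240° (4.1). Total 24.0 kJ/mol.
CN at 180° is staggered. Et at 0° is gauche with SH at 60° (4.2). Total 4.2 kJ/mol.
CN at 240° is eclipsed. Et at 0° is eclipsed with H at 0° (7.0); H at 120° is eclipsed with SH at 120° (6.7); H at 240° is eclipsed with CN at 240° (5.8). Total 19.5 kJ/mol.
CN at 300° is staggered. Et at 0° is gauche with CN at 300° (2.7). Total 2.7 kJ/mol.
Max at 120° (24.0 kJ/mol), min at 300° (2.7 kJ/mol); barrier = 21.3 kJ/mol.

21.3 kJ/mol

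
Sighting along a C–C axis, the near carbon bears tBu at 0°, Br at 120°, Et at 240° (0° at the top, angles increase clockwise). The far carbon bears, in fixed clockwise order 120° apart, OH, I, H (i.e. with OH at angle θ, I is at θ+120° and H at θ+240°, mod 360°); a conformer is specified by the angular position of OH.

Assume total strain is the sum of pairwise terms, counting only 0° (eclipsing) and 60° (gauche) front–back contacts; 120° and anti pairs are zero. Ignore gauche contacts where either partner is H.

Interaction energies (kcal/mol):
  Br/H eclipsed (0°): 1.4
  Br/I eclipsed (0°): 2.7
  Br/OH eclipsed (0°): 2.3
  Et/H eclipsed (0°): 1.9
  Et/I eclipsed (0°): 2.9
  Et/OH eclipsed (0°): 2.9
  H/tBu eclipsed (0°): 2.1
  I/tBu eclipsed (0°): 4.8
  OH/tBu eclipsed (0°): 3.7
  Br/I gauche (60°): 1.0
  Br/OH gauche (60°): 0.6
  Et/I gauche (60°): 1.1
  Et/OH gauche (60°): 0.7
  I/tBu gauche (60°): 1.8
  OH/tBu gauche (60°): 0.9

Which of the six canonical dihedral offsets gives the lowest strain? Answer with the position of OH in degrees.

OH at 0° (eclipsed): tBu–OH eclipsed, Br–I eclipsed, Et–H eclipsed; 3.7 + 2.7 + 1.9 = 8.3 kcal/mol.
OH at 60° (staggered): tBu–OH gauche, Br–OH gauche, Br–I gauche, Et–I gauche; 0.9 + 0.6 + 1.0 + 1.1 = 3.6 kcal/mol.
OH at 120° (eclipsed): tBu–H eclipsed, Br–OH eclipsed, Et–I eclipsed; 2.1 + 2.3 + 2.9 = 7.3 kcal/mol.
OH at 180° (staggered): tBu–I gauche, Br–OH gauche, Et–OH gauche, Et–I gauche; 1.8 + 0.6 + 0.7 + 1.1 = 4.2 kcal/mol.
OH at 240° (eclipsed): tBu–I eclipsed, Br–H eclipsed, Et–OH eclipsed; 4.8 + 1.4 + 2.9 = 9.1 kcal/mol.
OH at 300° (staggered): tBu–OH gauche, tBu–I gauche, Br–I gauche, Et–OH gauche; 0.9 + 1.8 + 1.0 + 0.7 = 4.4 kcal/mol.
The minimum (3.6 kcal/mol) occurs with OH at 60°.

60°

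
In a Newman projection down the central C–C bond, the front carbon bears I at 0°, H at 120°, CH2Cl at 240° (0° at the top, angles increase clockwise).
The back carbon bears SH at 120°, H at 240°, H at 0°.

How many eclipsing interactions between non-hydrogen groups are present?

Every eclipsing pair involves H, so the count is 0.

0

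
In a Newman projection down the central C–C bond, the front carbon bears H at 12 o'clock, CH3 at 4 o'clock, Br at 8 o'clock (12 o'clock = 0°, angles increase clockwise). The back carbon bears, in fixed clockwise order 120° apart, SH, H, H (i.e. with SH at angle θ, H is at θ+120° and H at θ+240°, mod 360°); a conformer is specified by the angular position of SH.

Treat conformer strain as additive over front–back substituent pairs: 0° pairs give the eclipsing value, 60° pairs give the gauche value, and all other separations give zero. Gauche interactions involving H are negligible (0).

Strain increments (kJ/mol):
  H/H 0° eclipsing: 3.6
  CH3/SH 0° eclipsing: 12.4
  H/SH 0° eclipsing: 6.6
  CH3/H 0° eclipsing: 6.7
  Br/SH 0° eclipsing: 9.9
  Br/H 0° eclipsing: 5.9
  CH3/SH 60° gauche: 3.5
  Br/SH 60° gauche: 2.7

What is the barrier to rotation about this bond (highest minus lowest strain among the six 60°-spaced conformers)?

SH at 0° (eclipsed): H(0°)/SH(0°) eclipsed 6.6; CH3(120°)/H(120°) eclipsed 6.7; Br(240°)/H(240°) eclipsed 5.9 → 19.2 kJ/mol.
SH at 60° (staggered): CH3(120°)/SH(60°) gauche 3.5 → 3.5 kJ/mol.
SH at 120° (eclipsed): H(0°)/H(0°) eclipsed 3.6; CH3(120°)/SH(120°) eclipsed 12.4; Br(240°)/H(240°) eclipsed 5.9 → 21.9 kJ/mol.
SH at 180° (staggered): CH3(120°)/SH(180°) gauche 3.5; Br(240°)/SH(180°) gauche 2.7 → 6.2 kJ/mol.
SH at 240° (eclipsed): H(0°)/H(0°) eclipsed 3.6; CH3(120°)/H(120°) eclipsed 6.7; Br(240°)/SH(240°) eclipsed 9.9 → 20.2 kJ/mol.
SH at 300° (staggered): Br(240°)/SH(300°) gauche 2.7 → 2.7 kJ/mol.
Max at 120° (21.9 kJ/mol), min at 300° (2.7 kJ/mol); barrier = 19.2 kJ/mol.

19.2 kJ/mol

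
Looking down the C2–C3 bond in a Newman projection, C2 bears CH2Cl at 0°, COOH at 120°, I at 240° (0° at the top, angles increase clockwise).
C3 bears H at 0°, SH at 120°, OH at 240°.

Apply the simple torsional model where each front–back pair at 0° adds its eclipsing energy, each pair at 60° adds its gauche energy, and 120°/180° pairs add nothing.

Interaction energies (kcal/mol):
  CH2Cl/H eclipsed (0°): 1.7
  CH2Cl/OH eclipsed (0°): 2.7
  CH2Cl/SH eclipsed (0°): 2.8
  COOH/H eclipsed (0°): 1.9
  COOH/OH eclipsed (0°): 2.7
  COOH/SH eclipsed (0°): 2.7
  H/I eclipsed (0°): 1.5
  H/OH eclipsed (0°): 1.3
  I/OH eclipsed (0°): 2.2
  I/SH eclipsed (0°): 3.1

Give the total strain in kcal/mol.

6.6 kcal/mol

This conformer (eclipsed): CH2Cl(0°)/H(0°) eclipsed 1.7; COOH(120°)/SH(120°) eclipsed 2.7; I(240°)/OH(240°) eclipsed 2.2 → 6.6 kcal/mol.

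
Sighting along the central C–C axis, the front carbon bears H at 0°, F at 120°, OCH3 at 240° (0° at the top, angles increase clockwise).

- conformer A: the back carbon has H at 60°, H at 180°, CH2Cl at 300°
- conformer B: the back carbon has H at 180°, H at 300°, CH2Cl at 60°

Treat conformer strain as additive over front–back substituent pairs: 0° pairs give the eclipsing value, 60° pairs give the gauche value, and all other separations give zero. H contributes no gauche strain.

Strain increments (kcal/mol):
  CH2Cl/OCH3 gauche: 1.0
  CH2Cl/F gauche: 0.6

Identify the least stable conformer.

A

A is staggered. OCH3 at 240° is gauche with CH2Cl at 300° (1.0). Total 1.0 kcal/mol.
B is staggered. F at 120° is gauche with CH2Cl at 60° (0.6). Total 0.6 kcal/mol.
A has the highest total (1.0 kcal/mol).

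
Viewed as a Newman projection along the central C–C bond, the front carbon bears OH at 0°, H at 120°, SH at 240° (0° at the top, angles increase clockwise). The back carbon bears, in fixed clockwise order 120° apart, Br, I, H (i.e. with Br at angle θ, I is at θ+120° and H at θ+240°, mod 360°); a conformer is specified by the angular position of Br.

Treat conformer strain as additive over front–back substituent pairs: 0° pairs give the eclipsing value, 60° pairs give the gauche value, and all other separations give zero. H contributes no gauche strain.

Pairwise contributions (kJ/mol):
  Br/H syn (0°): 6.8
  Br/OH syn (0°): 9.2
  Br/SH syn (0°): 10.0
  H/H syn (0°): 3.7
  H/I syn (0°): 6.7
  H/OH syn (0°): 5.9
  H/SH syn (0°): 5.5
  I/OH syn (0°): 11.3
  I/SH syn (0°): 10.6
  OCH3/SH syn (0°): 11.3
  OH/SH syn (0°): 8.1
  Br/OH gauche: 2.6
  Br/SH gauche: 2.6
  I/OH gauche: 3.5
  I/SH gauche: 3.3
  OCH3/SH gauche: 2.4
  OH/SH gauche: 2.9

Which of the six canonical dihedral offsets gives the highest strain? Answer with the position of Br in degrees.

240°

Br at 0° (eclipsed): OH(0°)/Br(0°) eclipsed 9.2; H(120°)/I(120°) eclipsed 6.7; SH(240°)/H(240°) eclipsed 5.5 → 21.4 kJ/mol.
Br at 60° (staggered): OH(0°)/Br(60°) gauche 2.6; SH(240°)/I(180°) gauche 3.3 → 5.9 kJ/mol.
Br at 120° (eclipsed): OH(0°)/H(0°) eclipsed 5.9; H(120°)/Br(120°) eclipsed 6.8; SH(240°)/I(240°) eclipsed 10.6 → 23.3 kJ/mol.
Br at 180° (staggered): OH(0°)/I(300°) gauche 3.5; SH(240°)/Br(180°) gauche 2.6; SH(240°)/I(300°) gauche 3.3 → 9.4 kJ/mol.
Br at 240° (eclipsed): OH(0°)/I(0°) eclipsed 11.3; H(120°)/H(120°) eclipsed 3.7; SH(240°)/Br(240°) eclipsed 10.0 → 25.0 kJ/mol.
Br at 300° (staggered): OH(0°)/Br(300°) gauche 2.6; OH(0°)/I(60°) gauche 3.5; SH(240°)/Br(300°) gauche 2.6 → 8.7 kJ/mol.
The maximum (25.0 kJ/mol) occurs with Br at 240°.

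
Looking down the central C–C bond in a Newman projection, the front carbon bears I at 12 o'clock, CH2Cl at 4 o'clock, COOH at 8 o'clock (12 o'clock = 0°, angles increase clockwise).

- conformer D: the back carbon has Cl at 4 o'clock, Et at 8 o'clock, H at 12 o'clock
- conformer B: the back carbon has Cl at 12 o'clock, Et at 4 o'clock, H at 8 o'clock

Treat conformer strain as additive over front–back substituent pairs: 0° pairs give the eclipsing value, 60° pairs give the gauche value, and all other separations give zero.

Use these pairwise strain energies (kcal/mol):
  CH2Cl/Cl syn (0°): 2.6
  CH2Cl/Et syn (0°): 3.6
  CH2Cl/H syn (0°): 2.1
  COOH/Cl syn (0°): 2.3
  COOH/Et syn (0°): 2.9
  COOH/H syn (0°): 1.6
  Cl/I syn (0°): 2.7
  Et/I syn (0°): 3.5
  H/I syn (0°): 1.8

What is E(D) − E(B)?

D (eclipsed): I–H eclipsed, CH2Cl–Cl eclipsed, COOH–Et eclipsed; 1.8 + 2.6 + 2.9 = 7.3 kcal/mol.
B (eclipsed): I–Cl eclipsed, CH2Cl–Et eclipsed, COOH–H eclipsed; 2.7 + 3.6 + 1.6 = 7.9 kcal/mol.
E(D) − E(B) = 7.3 − 7.9 = -0.6 kcal/mol.

-0.6 kcal/mol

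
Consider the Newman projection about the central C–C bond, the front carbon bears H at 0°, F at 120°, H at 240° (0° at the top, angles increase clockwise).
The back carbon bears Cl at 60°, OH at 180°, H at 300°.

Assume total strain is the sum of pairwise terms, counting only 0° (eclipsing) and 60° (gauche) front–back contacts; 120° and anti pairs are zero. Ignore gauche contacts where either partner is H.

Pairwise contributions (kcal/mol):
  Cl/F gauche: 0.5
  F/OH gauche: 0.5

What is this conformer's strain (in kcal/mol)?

1.0 kcal/mol

This conformer (staggered): F(120°)/Cl(60°) gauche 0.5; F(120°)/OH(180°) gauche 0.5 → 1.0 kcal/mol.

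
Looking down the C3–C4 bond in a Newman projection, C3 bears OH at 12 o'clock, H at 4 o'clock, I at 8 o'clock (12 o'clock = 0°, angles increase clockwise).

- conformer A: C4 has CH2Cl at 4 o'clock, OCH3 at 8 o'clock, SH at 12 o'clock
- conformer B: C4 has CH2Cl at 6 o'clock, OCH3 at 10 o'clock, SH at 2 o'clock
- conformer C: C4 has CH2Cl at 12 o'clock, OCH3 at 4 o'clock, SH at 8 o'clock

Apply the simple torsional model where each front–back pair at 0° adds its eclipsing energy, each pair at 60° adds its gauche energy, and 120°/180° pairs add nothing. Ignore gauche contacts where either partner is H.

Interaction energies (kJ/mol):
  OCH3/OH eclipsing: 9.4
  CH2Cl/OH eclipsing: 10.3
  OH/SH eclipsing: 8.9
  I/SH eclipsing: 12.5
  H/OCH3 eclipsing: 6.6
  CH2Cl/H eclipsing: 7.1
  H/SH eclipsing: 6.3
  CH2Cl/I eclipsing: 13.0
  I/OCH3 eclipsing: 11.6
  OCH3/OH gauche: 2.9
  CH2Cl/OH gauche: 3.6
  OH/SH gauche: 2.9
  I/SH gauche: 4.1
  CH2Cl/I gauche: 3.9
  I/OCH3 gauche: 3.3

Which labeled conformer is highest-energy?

C

A is eclipsed. OH at 0° is eclipsed with SH at 0° (8.9); H at 120° is eclipsed with CH2Cl at 120° (7.1); I at 240° is eclipsed with OCH3 at 240° (11.6). Total 27.6 kJ/mol.
B is staggered. OH at 0° is gauche with OCH3 at 300° (2.9); OH at 0° is gauche with SH at 60° (2.9); I at 240° is gauche with CH2Cl at 180° (3.9); I at 240° is gauche with OCH3 at 300° (3.3). Total 13.0 kJ/mol.
C is eclipsed. OH at 0° is eclipsed with CH2Cl at 0° (10.3); H at 120° is eclipsed with OCH3 at 120° (6.6); I at 240° is eclipsed with SH at 240° (12.5). Total 29.4 kJ/mol.
C has the highest total (29.4 kJ/mol).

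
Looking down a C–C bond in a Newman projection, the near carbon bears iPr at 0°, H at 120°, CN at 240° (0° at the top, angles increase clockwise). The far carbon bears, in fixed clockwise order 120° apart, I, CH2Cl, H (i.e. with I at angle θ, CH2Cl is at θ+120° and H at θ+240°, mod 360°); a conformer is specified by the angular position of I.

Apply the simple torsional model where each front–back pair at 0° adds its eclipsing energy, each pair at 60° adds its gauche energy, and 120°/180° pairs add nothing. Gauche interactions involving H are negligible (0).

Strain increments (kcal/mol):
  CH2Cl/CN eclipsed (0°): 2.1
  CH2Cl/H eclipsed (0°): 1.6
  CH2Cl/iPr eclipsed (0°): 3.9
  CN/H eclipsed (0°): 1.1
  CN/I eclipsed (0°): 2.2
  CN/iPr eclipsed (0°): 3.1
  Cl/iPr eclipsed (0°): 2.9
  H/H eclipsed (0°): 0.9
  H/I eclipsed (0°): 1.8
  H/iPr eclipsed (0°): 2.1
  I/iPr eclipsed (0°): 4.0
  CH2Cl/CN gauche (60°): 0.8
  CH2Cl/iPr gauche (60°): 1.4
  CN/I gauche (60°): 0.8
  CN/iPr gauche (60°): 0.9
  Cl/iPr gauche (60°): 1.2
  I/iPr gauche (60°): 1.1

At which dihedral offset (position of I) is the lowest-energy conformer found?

60°

I at 0° (eclipsed): iPr(0°)/I(0°) eclipsed 4.0; H(120°)/CH2Cl(120°) eclipsed 1.6; CN(240°)/H(240°) eclipsed 1.1 → 6.7 kcal/mol.
I at 60° (staggered): iPr(0°)/I(60°) gauche 1.1; CN(240°)/CH2Cl(180°) gauche 0.8 → 1.9 kcal/mol.
I at 120° (eclipsed): iPr(0°)/H(0°) eclipsed 2.1; H(120°)/I(120°) eclipsed 1.8; CN(240°)/CH2Cl(240°) eclipsed 2.1 → 6.0 kcal/mol.
I at 180° (staggered): iPr(0°)/CH2Cl(300°) gauche 1.4; CN(240°)/I(180°) gauche 0.8; CN(240°)/CH2Cl(300°) gauche 0.8 → 3.0 kcal/mol.
I at 240° (eclipsed): iPr(0°)/CH2Cl(0°) eclipsed 3.9; H(120°)/H(120°) eclipsed 0.9; CN(240°)/I(240°) eclipsed 2.2 → 7.0 kcal/mol.
I at 300° (staggered): iPr(0°)/I(300°) gauche 1.1; iPr(0°)/CH2Cl(60°) gauche 1.4; CN(240°)/I(300°) gauche 0.8 → 3.3 kcal/mol.
The minimum (1.9 kcal/mol) occurs with I at 60°.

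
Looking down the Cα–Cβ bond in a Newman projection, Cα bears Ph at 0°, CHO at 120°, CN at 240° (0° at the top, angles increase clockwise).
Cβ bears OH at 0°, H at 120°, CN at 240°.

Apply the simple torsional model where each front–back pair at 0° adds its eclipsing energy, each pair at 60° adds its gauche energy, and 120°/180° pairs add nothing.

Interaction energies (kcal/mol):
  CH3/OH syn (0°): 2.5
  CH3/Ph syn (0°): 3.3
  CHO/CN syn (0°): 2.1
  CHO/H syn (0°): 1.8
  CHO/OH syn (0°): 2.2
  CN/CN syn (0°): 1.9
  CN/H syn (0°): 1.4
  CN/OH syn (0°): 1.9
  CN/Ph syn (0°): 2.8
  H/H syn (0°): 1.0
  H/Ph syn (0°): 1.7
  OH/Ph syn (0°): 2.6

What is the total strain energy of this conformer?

This conformer (eclipsed): Ph(0°)/OH(0°) eclipsed 2.6; CHO(120°)/H(120°) eclipsed 1.8; CN(240°)/CN(240°) eclipsed 1.9 → 6.3 kcal/mol.

6.3 kcal/mol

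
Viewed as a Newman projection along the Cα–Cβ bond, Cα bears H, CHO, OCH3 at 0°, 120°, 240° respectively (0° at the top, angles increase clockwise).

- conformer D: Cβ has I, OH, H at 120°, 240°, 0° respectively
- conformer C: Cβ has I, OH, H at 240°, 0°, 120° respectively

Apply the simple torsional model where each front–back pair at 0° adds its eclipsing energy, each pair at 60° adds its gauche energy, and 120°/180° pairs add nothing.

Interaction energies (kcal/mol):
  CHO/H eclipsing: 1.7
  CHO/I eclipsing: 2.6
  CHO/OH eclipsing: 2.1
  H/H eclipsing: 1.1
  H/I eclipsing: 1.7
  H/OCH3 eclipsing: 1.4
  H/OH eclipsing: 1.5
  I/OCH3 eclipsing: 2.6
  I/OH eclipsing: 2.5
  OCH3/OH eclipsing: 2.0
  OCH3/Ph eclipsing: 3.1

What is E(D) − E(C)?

D (eclipsed): H(0°)/H(0°) eclipsed 1.1; CHO(120°)/I(120°) eclipsed 2.6; OCH3(240°)/OH(240°) eclipsed 2.0 → 5.7 kcal/mol.
C (eclipsed): H(0°)/OH(0°) eclipsed 1.5; CHO(120°)/H(120°) eclipsed 1.7; OCH3(240°)/I(240°) eclipsed 2.6 → 5.8 kcal/mol.
E(D) − E(C) = 5.7 − 5.8 = -0.1 kcal/mol.

-0.1 kcal/mol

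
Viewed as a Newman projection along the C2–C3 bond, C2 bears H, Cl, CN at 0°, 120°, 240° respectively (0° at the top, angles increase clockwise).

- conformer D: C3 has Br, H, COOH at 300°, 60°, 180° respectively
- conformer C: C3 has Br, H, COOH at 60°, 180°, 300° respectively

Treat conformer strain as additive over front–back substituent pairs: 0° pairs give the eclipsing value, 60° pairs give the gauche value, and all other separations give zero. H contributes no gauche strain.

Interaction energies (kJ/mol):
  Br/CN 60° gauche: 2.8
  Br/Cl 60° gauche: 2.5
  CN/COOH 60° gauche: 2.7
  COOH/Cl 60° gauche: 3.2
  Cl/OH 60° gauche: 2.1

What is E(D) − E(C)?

D (staggered): Cl(120°)/COOH(180°) gauche 3.2; CN(240°)/Br(300°) gauche 2.8; CN(240°)/COOH(180°) gauche 2.7 → 8.7 kJ/mol.
C (staggered): Cl(120°)/Br(60°) gauche 2.5; CN(240°)/COOH(300°) gauche 2.7 → 5.2 kJ/mol.
E(D) − E(C) = 8.7 − 5.2 = +3.5 kJ/mol.

+3.5 kJ/mol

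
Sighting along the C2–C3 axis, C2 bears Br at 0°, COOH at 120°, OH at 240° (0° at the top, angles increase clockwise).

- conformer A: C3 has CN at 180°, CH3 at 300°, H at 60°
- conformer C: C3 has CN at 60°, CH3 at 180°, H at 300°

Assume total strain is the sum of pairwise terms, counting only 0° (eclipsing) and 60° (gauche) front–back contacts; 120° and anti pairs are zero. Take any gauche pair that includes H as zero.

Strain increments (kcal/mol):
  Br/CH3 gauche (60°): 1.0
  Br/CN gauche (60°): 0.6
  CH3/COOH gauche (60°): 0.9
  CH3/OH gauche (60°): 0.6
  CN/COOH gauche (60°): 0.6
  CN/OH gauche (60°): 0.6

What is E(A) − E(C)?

A is staggered. Br at 0° is gauche with CH3 at 300° (1.0); COOH at 120° is gauche with CN at 180° (0.6); OH at 240° is gauche with CN at 180° (0.6); OH at 240° is gauche with CH3 at 300° (0.6). Total 2.8 kcal/mol.
C is staggered. Br at 0° is gauche with CN at 60° (0.6); COOH at 120° is gauche with CN at 60° (0.6); COOH at 120° is gauche with CH3 at 180° (0.9); OH at 240° is gauche with CH3 at 180° (0.6). Total 2.7 kcal/mol.
E(A) − E(C) = 2.8 − 2.7 = +0.1 kcal/mol.

+0.1 kcal/mol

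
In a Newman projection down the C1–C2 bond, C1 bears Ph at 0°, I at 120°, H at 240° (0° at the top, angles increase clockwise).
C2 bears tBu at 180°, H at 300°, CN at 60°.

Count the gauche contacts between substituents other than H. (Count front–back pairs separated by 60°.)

Non-H gauche pairs: Ph(0°)/CN(60°); I(120°)/tBu(180°); I(120°)/CN(60°) — 3 interactions.

3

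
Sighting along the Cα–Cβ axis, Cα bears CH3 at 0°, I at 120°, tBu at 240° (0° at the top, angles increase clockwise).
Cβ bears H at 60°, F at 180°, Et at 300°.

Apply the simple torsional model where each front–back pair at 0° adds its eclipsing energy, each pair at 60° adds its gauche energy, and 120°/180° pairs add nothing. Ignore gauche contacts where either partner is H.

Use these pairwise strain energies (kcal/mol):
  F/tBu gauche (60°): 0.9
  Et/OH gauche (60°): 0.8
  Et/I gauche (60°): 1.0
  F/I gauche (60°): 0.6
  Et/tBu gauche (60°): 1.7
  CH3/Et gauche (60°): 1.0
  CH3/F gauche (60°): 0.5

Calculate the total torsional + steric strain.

4.2 kcal/mol

This conformer (staggered): CH3(0°)/Et(300°) gauche 1.0; I(120°)/F(180°) gauche 0.6; tBu(240°)/F(180°) gauche 0.9; tBu(240°)/Et(300°) gauche 1.7 → 4.2 kcal/mol.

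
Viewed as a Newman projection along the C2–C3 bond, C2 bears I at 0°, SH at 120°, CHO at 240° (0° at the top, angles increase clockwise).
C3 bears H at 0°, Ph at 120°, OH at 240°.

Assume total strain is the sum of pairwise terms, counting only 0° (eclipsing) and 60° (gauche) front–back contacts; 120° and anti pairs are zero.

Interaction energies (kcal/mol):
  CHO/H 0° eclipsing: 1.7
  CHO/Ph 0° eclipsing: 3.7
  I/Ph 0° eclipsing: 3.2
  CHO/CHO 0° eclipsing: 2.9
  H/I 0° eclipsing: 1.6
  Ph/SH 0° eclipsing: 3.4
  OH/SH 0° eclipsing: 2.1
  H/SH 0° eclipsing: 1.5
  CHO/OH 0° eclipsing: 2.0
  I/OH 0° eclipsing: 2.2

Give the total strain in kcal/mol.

7.0 kcal/mol

This conformer (eclipsed): I–H eclipsed, SH–Ph eclipsed, CHO–OH eclipsed; 1.6 + 3.4 + 2.0 = 7.0 kcal/mol.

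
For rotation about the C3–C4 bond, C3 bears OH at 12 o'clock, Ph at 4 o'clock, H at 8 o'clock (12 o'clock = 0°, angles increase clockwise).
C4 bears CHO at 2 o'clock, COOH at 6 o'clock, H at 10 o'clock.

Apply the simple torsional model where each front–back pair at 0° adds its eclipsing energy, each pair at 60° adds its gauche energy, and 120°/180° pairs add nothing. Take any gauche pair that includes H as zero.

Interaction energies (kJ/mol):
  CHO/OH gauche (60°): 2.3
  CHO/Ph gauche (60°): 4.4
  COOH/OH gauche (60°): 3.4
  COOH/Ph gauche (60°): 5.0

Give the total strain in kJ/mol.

11.7 kJ/mol

This conformer (staggered): OH(0°)/CHO(60°) gauche 2.3; Ph(120°)/CHO(60°) gauche 4.4; Ph(120°)/COOH(180°) gauche 5.0 → 11.7 kJ/mol.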